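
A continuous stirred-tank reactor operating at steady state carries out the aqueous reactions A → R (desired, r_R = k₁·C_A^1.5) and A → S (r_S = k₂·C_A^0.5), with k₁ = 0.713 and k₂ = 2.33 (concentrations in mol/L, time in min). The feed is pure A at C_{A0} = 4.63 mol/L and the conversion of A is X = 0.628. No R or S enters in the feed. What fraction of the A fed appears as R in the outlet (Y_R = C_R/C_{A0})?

0.217

Exit C_A = C_{A0}(1−X) = 4.63×0.372 = 1.722 mol/L.
Rates in a CSTR are evaluated at the outlet concentration: r_R = 0.713×1.722^1.5 = 1.612, r_S = 2.33×1.722^0.5 = 3.058.
Fraction of consumed A going to R: r_R/(r_R+r_S) = 0.3451.
C_R = 0.3451·C_{A0}·X = 0.3451×4.63×0.628 = 1.00 mol/L; Y_R = C_R/C_{A0} = 0.217.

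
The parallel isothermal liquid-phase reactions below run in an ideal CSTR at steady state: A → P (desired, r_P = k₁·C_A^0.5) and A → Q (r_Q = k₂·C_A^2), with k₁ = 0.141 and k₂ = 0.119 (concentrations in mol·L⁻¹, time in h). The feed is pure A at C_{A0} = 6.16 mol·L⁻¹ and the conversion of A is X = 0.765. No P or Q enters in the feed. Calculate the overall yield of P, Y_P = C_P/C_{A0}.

Exit C_A = C_{A0}(1−X) = 6.16×0.235 = 1.448 mol·L⁻¹.
In a CSTR the entire volume is at exit conditions, so r_P = 0.141×1.448^0.5 = 0.1696 and r_Q = 0.119×1.448^2 = 0.2494.
Fraction of consumed A going to P: r_P/(r_P+r_Q) = 0.4049.
C_P = 0.4049·C_{A0}·X = 0.4049×6.16×0.765 = 1.91 mol·L⁻¹; Y_P = C_P/C_{A0} = 0.310.

0.310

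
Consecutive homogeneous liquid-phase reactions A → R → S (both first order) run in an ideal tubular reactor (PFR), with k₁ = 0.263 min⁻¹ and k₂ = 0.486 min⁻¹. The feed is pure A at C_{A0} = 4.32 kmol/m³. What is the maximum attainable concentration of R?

1.13 kmol/m³

At the optimum, C_{R,max}/C_{A0} = (k₁/k₂)^[k₂/(k₂−k₁)].
= (0.263/0.486)^(0.486/(0.486−0.263)) = (0.5412)^(2.179) = 0.2623.
C_{R,max} = 0.2623×4.32 = 1.13 kmol/m³.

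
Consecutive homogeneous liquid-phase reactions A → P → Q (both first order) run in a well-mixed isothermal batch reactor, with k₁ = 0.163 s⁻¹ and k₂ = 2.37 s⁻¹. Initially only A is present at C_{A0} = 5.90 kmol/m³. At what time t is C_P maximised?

The intermediate peaks when r₁ = r₂, i.e. k₁e^(−k₁t) = k₂e^(−k₂t), giving t_opt = ln(k₂/k₁)/(k₂−k₁).
= ln(2.37/0.163)/(2.37−0.163) = ln(14.54)/2.207 = 2.677/2.207 = 1.21 s.

1.21 s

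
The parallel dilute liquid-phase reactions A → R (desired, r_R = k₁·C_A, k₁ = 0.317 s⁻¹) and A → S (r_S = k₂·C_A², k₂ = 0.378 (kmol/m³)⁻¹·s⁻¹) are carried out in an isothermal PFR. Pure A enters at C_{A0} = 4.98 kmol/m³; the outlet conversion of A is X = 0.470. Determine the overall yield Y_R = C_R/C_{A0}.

0.0867

C_A = C_{A0}(1−X) = 2.639 kmol/m³.
Along a PFR/batch, dC_R/dC_A = −r_R/(r_R+r_S) = −k₁/(k₁+k₂·C_A).
Integrating from C_{A0} to C_A: C_R = (0.317/0.378)·ln[(0.317+0.378·4.98)/(0.317+0.378·2.64)] = 0.8386·ln(2.199/1.315) = 0.4316 kmol/m³.
Y_R = C_R/C_{A0} = 0.4316/4.98 = 0.0867.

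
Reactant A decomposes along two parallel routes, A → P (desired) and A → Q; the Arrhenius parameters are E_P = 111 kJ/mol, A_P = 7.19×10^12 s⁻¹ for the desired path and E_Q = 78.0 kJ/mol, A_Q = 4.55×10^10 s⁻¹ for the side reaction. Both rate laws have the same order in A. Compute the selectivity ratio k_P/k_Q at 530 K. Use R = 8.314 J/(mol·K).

k_P/k_Q = (A_P/A_Q)·exp[−(E_P−E_Q)/(RT)] = (A_P/A_Q)·exp[(E_Q−E_P)/(RT)].
(E_Q−E_P)/(RT) = (78.0−111)×10³/(8.314×530) = -33000/4406 = -7.489.
k_P/k_Q = (7.19×10^12/4.55×10^10)·exp(-7.489) = 158.0 × 5.592×10^-4 = 0.0884.
Since E_P > E_Q, raising the temperature improves selectivity toward P.

0.0884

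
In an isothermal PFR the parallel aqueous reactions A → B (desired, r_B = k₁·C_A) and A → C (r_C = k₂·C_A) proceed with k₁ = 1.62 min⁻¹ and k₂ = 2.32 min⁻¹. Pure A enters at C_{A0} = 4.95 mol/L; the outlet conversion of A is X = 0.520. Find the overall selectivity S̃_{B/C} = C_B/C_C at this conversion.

0.698

C_A = C_{A0}(1−X) = 2.376 mol/L.
Both paths are first order in A, so the instantaneous fraction to B is constant: dC_B/d(−C_A) = k₁/(k₁+k₂) = 0.4112.
C_B = 0.4112·(C_{A0}−C_A) = 0.4112×2.574 = 1.06 mol/L.
C_C = (C_{A0}−C_A)−C_B = 1.516 mol/L; S̃_{B/C} = 1.058/1.516 = 0.698.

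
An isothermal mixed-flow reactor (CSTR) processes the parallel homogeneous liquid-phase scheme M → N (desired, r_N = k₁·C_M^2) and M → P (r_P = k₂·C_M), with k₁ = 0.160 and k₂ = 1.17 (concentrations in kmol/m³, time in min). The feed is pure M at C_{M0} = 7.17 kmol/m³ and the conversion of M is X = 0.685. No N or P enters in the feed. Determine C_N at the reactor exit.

1.16 kmol/m³

Exit C_M = C_{M0}(1−X) = 7.17×0.315 = 2.259 kmol/m³.
Rates in a CSTR are evaluated at the outlet concentration: r_N = 0.160×2.259^2 = 0.8162, r_P = 1.17×2.259 = 2.643.
Fraction of consumed M going to N: r_N/(r_N+r_P) = 0.2360.
C_N = 0.2360·C_{M0}·X = 0.2360×7.17×0.685 = 1.16 kmol/m³.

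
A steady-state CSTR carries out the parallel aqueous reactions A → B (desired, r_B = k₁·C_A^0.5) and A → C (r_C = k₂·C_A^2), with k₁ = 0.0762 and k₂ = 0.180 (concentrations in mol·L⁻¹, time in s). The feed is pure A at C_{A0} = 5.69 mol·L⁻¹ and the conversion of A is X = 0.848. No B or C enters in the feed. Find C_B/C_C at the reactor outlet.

Exit C_A = C_{A0}(1−X) = 5.69×0.152 = 0.8649 mol·L⁻¹.
A CSTR operates uniformly at the exit composition, giving r_B = 0.07087 and r_C = 0.1346 (each k·C_A^n at C_A = 0.8649).
Overall selectivity = C_B/C_C = r_Bτ/(r_Cτ) = r_B/r_C = 0.526.

0.526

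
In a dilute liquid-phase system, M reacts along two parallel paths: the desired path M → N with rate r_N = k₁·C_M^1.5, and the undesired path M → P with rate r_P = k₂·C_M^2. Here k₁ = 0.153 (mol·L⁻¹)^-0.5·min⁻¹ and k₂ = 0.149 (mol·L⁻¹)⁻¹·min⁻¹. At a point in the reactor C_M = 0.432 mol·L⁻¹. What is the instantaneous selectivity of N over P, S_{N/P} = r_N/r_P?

S_{N/P} = r_N/r_P = (k₁·C_M^1.5)/(k₂·C_M^2) = (k₁/k₂)·C_M^-0.5.
= (0.153×0.4320^1.5) / (0.149×0.4320^2) = 0.04344/0.02781 = 1.56.

1.56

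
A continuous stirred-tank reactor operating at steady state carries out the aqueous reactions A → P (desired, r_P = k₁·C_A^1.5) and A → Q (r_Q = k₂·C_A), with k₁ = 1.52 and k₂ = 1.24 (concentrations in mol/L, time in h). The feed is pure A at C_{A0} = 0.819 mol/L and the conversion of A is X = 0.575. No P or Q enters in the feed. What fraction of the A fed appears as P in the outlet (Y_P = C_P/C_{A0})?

0.241

Exit C_A = C_{A0}(1−X) = 0.819×0.425 = 0.3481 mol/L.
Rates in a CSTR are evaluated at the outlet concentration: r_P = 1.52×0.3481^1.5 = 0.3121, r_Q = 1.24×0.3481 = 0.4316.
Fraction of consumed A going to P: r_P/(r_P+r_Q) = 0.4197.
C_P = 0.4197·C_{A0}·X = 0.4197×0.819×0.575 = 0.198 mol/L; Y_P = C_P/C_{A0} = 0.241.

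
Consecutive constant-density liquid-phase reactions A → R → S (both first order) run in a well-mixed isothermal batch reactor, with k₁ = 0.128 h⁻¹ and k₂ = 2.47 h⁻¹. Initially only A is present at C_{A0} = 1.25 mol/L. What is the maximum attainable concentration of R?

Evaluating C_R at t_opt = ln(k₂/k₁)/(k₂−k₁) gives C_{R,max}/C_{A0} = (k₁/k₂)^[k₂/(k₂−k₁)].
= (0.128/2.47)^(2.47/(2.47−0.128)) = (0.05182)^(1.055) = 0.04408.
C_{R,max} = 0.04408×1.25 = 0.0551 mol/L.

0.0551 mol/L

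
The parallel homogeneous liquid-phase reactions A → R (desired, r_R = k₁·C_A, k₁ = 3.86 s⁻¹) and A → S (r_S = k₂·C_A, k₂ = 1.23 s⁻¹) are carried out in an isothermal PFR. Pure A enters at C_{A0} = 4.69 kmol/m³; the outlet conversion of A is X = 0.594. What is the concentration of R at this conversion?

2.11 kmol/m³

C_A = C_{A0}(1−X) = 1.904 kmol/m³.
Both paths are first order in A, so the instantaneous fraction to R is constant: dC_R/d(−C_A) = k₁/(k₁+k₂) = 0.7583.
C_R = 0.7583·(C_{A0}−C_A) = 0.7583×2.786 = 2.11 kmol/m³.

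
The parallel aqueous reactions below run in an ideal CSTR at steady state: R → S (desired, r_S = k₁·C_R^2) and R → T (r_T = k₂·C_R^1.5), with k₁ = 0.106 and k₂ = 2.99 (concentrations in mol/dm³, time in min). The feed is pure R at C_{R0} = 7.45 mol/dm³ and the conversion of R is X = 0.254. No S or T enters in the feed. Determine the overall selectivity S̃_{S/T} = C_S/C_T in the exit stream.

Exit C_R = C_{R0}(1−X) = 7.45×0.746 = 5.558 mol/dm³.
A CSTR operates uniformly at the exit composition, giving r_S = 3.274 and r_T = 39.18 (each k·C_R^n at C_R = 5.558).
Overall selectivity = C_S/C_T = r_Sτ/(r_Tτ) = r_S/r_T = 0.0836.

0.0836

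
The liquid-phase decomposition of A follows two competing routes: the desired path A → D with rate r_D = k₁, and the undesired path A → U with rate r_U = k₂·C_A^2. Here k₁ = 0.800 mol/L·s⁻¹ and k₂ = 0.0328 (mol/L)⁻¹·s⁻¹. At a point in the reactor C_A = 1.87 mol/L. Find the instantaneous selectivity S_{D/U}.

S_{D/U} = r_D/r_U = (k₁)/(k₂·C_A^2) = (k₁/k₂)·C_A^-2.
= (0.800) / (0.0328×1.870^2) = 0.8000/0.1147 = 6.97.

6.97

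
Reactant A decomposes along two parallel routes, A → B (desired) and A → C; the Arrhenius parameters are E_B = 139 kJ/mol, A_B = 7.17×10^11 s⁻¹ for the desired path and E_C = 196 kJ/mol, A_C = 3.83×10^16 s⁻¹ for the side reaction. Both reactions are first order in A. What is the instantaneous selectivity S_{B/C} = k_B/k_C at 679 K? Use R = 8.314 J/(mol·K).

0.454

With equal orders, S_{B/C} = k_B/k_C = (A_B/A_C)·exp[(E_C−E_B)/(RT)].
(E_C−E_B)/(RT) = (196−139)×10³/(8.314×679) = 57000/5645 = 10.10.
k_B/k_C = (7.17×10^11/3.83×10^16)·exp(10.10) = 1.872×10^-5 × 24272 = 0.454.
Since E_B < E_C, lowering the temperature improves selectivity toward B.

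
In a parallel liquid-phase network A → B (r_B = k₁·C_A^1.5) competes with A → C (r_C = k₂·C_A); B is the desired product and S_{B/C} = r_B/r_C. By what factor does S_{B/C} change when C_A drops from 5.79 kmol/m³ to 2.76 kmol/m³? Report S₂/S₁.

S_{B/C} = (k₁/k₂)·C_A^0.5, so S₂/S₁ = (C_{A,2}/C_{A,1})^0.5.
= (2.76/5.79)^0.5 = (0.4767)^0.5 = 0.690.

0.690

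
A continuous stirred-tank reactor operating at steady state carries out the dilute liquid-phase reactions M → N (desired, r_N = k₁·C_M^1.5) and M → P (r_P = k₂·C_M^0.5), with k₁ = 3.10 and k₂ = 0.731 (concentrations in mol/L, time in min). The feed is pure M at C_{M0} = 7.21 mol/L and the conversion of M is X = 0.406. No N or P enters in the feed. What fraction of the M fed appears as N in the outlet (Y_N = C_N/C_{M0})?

Exit C_M = C_{M0}(1−X) = 7.21×0.594 = 4.283 mol/L.
Rates in a CSTR are evaluated at the outlet concentration: r_N = 3.10×4.283^1.5 = 27.48, r_P = 0.731×4.283^0.5 = 1.513.
Fraction of consumed M going to N: r_N/(r_N+r_P) = 0.9478.
C_N = 0.9478·C_{M0}·X = 0.9478×7.21×0.406 = 2.77 mol/L; Y_N = C_N/C_{M0} = 0.385.

0.385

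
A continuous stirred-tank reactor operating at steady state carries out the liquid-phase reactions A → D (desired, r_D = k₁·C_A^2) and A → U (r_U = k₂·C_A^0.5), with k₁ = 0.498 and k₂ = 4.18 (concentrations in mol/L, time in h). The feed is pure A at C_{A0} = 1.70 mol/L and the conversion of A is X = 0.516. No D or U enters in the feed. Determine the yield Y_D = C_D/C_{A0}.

0.0421

Exit C_A = C_{A0}(1−X) = 1.70×0.484 = 0.8228 mol/L.
Rates in a CSTR are evaluated at the outlet concentration: r_D = 0.498×0.8228^2 = 0.3371, r_U = 4.18×0.8228^0.5 = 3.792.
Fraction of consumed A going to D: r_D/(r_D+r_U) = 0.08166.
C_D = 0.08166·C_{A0}·X = 0.08166×1.70×0.516 = 0.0716 mol/L; Y_D = C_D/C_{A0} = 0.0421.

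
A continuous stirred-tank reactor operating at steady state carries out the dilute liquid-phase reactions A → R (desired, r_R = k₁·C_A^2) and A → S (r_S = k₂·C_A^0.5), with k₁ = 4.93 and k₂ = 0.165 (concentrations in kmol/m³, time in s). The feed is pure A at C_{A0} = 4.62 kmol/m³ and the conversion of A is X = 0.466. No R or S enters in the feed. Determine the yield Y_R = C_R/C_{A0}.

Exit C_A = C_{A0}(1−X) = 4.62×0.534 = 2.467 kmol/m³.
Rates in a CSTR are evaluated at the outlet concentration: r_R = 4.93×2.467^2 = 30.01, r_S = 0.165×2.467^0.5 = 0.2592.
Fraction of consumed A going to R: r_R/(r_R+r_S) = 0.9914.
C_R = 0.9914·C_{A0}·X = 0.9914×4.62×0.466 = 2.13 kmol/m³; Y_R = C_R/C_{A0} = 0.462.

0.462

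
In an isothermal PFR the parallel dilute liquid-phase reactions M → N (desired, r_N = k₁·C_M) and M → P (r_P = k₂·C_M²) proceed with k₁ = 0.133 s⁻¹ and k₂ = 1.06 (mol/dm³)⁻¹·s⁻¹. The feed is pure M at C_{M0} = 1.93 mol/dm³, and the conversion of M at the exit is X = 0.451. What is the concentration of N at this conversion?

0.0691 mol/dm³

C_M = C_{M0}(1−X) = 1.060 mol/dm³.
Along a PFR/batch, dC_N/dC_M = −r_N/(r_N+r_P) = −k₁/(k₁+k₂·C_M).
Integrating from C_{M0} to C_M: C_N = (0.133/1.06)·ln[(0.133+1.06·1.93)/(0.133+1.06·1.06)] = 0.1255·ln(2.179/1.256) = 0.06910 mol/dm³.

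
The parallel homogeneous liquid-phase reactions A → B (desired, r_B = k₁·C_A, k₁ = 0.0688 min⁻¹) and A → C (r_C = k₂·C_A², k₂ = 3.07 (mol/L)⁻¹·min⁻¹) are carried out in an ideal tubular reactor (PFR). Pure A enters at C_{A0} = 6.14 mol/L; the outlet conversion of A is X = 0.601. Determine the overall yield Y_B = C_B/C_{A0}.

0.00333

C_A = C_{A0}(1−X) = 2.450 mol/L.
Along a PFR/batch, dC_B/dC_A = −r_B/(r_B+r_C) = −k₁/(k₁+k₂·C_A).
Integrating from C_{A0} to C_A: C_B = (0.0688/3.07)·ln[(0.0688+3.07·6.14)/(0.0688+3.07·2.45)] = 0.02241·ln(18.92/7.590) = 0.02047 mol/L.
Y_B = C_B/C_{A0} = 0.02047/6.14 = 0.00333.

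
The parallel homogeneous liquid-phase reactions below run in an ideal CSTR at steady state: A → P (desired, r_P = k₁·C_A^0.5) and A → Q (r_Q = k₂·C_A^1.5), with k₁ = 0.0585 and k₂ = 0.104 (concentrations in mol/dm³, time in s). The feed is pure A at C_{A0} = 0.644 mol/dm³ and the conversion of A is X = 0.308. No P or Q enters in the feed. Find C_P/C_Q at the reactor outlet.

Exit C_A = C_{A0}(1−X) = 0.644×0.692 = 0.4456 mol/dm³.
Rates in a CSTR are evaluated at the outlet concentration: r_P = 0.0585×0.4456^0.5 = 0.03905, r_Q = 0.104×0.4456^1.5 = 0.03094.
Overall selectivity = C_P/C_Q = r_Pτ/(r_Qτ) = r_P/r_Q = 1.26.

1.26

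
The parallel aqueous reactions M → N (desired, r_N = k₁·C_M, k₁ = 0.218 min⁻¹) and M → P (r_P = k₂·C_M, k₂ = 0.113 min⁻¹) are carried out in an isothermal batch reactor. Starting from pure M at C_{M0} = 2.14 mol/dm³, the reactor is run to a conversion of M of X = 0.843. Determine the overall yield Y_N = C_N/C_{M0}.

0.555

C_M = C_{M0}(1−X) = 0.3360 mol/dm³.
Both paths are first order in M, so the instantaneous fraction to N is constant: dC_N/d(−C_M) = k₁/(k₁+k₂) = 0.6586.
C_N = 0.6586·(C_{M0}−C_M) = 0.6586×1.804 = 1.19 mol/dm³.
Y_N = C_N/C_{M0} = 1.188/2.14 = 0.555.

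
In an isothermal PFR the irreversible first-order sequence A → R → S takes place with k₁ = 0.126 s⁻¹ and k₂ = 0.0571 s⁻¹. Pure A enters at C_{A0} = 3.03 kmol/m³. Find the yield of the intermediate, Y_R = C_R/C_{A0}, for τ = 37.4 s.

The intermediate concentration in a first-order A→B→C sequence is C_R = k₁C_{A0}(e^(−k₁τ) − e^(−k₂τ))/(k₂−k₁).
e^(−k₁τ) = e^(−0.126×37.4) = e^(−4.712) = 0.008983; e^(−k₂τ) = e^(−2.136) = 0.1182.
C_R = 0.126×3.03/(0.0571−0.126) × (0.008983−0.1182) = (-5.541)×(-0.1092) = 0.6051 kmol/m³.
Y_R = C_R/C_{A0} = 0.6051/3.03 = 0.200.

0.200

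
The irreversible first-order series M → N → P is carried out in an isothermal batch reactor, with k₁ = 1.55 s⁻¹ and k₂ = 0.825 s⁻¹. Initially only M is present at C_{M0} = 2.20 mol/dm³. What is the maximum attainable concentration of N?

For a first-order series the maximum intermediate yield is C_{N,max}/C_{M0} = (k₁/k₂)^[k₂/(k₂−k₁)].
= (1.55/0.825)^(0.825/(0.825−1.55)) = (1.879)^(-1.138) = 0.4879.
C_{N,max} = 0.4879×2.20 = 1.07 mol/dm³.

1.07 mol/dm³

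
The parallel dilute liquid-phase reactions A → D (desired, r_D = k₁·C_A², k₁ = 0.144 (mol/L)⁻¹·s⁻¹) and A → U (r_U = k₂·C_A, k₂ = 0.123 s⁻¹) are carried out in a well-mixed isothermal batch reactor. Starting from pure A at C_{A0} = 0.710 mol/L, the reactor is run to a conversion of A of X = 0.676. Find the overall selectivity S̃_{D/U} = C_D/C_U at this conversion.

0.533

C_A = C_{A0}(1−X) = 0.2300 mol/L.
Along a PFR/batch, dC_U/dC_A = −r_U/(r_D+r_U) = −k₂/(k₂+k₁·C_A).
Integrating from C_{A0} to C_A: C_U = (0.123/0.144)·ln[(0.123+0.144·0.710)/(0.123+0.144·0.230)] = 0.8542·ln(0.2252/0.1561) = 0.3131 mol/L.
Then C_D = (C_{A0}−C_A) − C_U = 0.4800 − 0.3131 = 0.1669 mol/L.
S̃_{D/U} = C_D/C_U = 0.1669/0.3131 = 0.533.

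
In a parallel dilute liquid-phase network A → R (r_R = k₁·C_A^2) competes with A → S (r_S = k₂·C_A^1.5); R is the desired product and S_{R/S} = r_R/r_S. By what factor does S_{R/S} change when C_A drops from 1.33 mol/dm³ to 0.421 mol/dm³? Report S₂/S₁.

S_{R/S} = (k₁/k₂)·C_A^0.5, so S₂/S₁ = (C_{A,2}/C_{A,1})^0.5.
= (0.421/1.33)^0.5 = (0.3165)^0.5 = 0.563.
Selectivity toward R falls as C_A falls — high-concentration operation is favoured.

0.563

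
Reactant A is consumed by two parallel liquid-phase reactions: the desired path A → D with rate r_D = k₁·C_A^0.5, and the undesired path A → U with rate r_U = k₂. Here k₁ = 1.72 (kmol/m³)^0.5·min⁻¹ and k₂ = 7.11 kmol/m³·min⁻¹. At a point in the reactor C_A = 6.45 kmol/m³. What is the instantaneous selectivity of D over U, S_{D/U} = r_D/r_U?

0.614

S_{D/U} = r_D/r_U = (k₁·C_A^0.5)/(k₂) = (k₁/k₂)·C_A^0.5.
= (1.72×6.450^0.5) / (7.11) = 4.368/7.110 = 0.614.
Since the desired path is higher order in A, keeping C_A high (PFR or concentrated feed) favours D.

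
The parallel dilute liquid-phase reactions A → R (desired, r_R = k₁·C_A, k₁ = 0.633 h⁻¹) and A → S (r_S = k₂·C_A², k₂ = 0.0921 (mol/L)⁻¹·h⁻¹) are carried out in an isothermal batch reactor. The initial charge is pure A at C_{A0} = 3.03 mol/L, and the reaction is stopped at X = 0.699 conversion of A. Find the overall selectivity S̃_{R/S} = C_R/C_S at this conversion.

3.56

C_A = C_{A0}(1−X) = 0.9120 mol/L.
Along a PFR/batch, dC_R/dC_A = −r_R/(r_R+r_S) = −k₁/(k₁+k₂·C_A).
Integrating from C_{A0} to C_A: C_R = (0.633/0.0921)·ln[(0.633+0.0921·3.03)/(0.633+0.0921·0.912)] = 6.873·ln(0.9121/0.7170) = 1.654 mol/L.
C_S = (C_{A0}−C_A)−C_R = 0.4641 mol/L; S̃_{R/S} = 1.654/0.4641 = 3.56.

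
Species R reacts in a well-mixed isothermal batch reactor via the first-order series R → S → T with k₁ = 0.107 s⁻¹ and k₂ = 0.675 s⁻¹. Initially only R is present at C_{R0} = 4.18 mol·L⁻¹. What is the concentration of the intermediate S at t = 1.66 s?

Solving the coupled first-order balances gives C_S(t) = [k₁/(k₂−k₁)]·C_{R0}·(e^(−k₁t) − e^(−k₂t)).
e^(−k₁t) = e^(−0.107×1.66) = e^(−0.1776) = 0.8373; e^(−k₂t) = e^(−1.121) = 0.3261.
C_S = 0.107×4.18/(0.675−0.107) × (0.8373−0.3261) = 0.7874×0.5111 = 0.4025 mol·L⁻¹.

0.402 mol·L⁻¹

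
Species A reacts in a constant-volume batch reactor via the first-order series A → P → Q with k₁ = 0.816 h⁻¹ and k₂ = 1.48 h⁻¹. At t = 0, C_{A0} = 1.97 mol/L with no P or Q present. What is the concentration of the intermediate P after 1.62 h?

Solving the coupled first-order balances gives C_P(t) = [k₁/(k₂−k₁)]·C_{A0}·(e^(−k₁t) − e^(−k₂t)).
e^(−k₁t) = e^(−0.816×1.62) = e^(−1.322) = 0.2666; e^(−k₂t) = e^(−2.398) = 0.09094.
C_P = 0.816×1.97/(1.48−0.816) × (0.2666−0.09094) = 2.421×0.1757 = 0.4253 mol/L.

0.425 mol/L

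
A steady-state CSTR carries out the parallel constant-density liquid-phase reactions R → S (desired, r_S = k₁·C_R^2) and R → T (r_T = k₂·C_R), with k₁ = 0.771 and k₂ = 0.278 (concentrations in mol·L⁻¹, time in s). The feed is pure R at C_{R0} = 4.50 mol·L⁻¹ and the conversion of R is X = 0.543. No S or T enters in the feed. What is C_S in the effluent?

Exit C_R = C_{R0}(1−X) = 4.50×0.457 = 2.056 mol·L⁻¹.
In a CSTR the entire volume is at exit conditions, so r_S = 0.771×2.056^2 = 3.261 and r_T = 0.278×2.056 = 0.5717.
Fraction of consumed R going to S: r_S/(r_S+r_T) = 0.8508.
C_S = 0.8508·C_{R0}·X = 0.8508×4.50×0.543 = 2.08 mol·L⁻¹.

2.08 mol·L⁻¹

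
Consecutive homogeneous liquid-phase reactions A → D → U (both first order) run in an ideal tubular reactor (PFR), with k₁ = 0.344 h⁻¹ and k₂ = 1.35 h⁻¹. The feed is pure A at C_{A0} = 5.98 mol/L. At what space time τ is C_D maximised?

Setting dC_D/dτ = 0 gives τ_opt = ln(k₂/k₁)/(k₂−k₁).
= ln(1.35/0.344)/(1.35−0.344) = ln(3.924)/1.006 = 1.367/1.006 = 1.36 h.

1.36 h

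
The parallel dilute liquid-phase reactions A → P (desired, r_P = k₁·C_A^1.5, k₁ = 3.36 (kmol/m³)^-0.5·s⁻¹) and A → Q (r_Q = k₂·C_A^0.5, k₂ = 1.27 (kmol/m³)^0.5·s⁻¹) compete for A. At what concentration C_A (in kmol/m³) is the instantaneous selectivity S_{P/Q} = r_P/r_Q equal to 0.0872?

0.0330 kmol/m³

S_{P/Q} = (k₁/k₂)·C_A ⇒ C_A = S·k₂/k₁.
= 0.0872×1.27/3.36 = 0.0330 kmol/m³.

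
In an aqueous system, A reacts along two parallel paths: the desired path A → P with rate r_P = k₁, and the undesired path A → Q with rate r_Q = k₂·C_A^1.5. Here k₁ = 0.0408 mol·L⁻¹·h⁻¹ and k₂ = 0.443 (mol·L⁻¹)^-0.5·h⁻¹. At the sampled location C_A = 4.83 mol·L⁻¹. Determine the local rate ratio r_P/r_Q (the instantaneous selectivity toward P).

0.00868

S_{P/Q} = r_P/r_Q = (k₁)/(k₂·C_A^1.5) = (k₁/k₂)·C_A^-1.5.
= (0.0408) / (0.443×4.830^1.5) = 0.04080/4.702 = 0.00868.
The undesired path is higher order in A, so low C_A (CSTR or dilute feed) favours P.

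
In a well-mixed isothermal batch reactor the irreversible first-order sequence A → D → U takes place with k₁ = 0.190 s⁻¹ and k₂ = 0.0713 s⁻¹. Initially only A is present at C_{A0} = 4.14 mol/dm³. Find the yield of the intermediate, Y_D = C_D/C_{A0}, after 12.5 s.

0.508

Solving the coupled first-order balances gives C_D(t) = [k₁/(k₂−k₁)]·C_{A0}·(e^(−k₁t) − e^(−k₂t)).
e^(−k₁t) = e^(−0.190×12.5) = e^(−2.375) = 0.09301; e^(−k₂t) = e^(−0.8912) = 0.4101.
C_D = 0.190×4.14/(0.0713−0.190) × (0.09301−0.4101) = (-6.627)×(-0.3171) = 2.102 mol/dm³.
Y_D = C_D/C_{A0} = 2.102/4.14 = 0.508.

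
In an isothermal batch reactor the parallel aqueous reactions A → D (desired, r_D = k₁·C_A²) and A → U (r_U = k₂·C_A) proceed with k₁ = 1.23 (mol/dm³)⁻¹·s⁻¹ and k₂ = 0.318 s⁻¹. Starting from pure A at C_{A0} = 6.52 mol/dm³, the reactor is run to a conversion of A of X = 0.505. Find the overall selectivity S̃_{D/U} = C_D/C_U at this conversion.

18.2

C_A = C_{A0}(1−X) = 3.227 mol/dm³.
Along a PFR/batch, dC_U/dC_A = −r_U/(r_D+r_U) = −k₂/(k₂+k₁·C_A).
Integrating from C_{A0} to C_A: C_U = (0.318/1.23)·ln[(0.318+1.23·6.52)/(0.318+1.23·3.23)] = 0.2585·ln(8.338/4.288) = 0.1719 mol/dm³.
Then C_D = (C_{A0}−C_A) − C_U = 3.293 − 0.1719 = 3.121 mol/dm³.
S̃_{D/U} = C_D/C_U = 3.121/0.1719 = 18.2.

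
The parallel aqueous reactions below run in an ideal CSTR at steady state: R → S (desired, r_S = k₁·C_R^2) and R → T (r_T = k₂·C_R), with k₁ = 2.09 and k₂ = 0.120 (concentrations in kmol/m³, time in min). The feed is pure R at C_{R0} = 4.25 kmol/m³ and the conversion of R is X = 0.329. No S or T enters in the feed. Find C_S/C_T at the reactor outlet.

Exit C_R = C_{R0}(1−X) = 4.25×0.671 = 2.852 kmol/m³.
Rates in a CSTR are evaluated at the outlet concentration: r_S = 2.09×2.852^2 = 17.00, r_T = 0.120×2.852 = 0.3422.
Overall selectivity = C_S/C_T = r_Sτ/(r_Tτ) = r_S/r_T = 49.7.

49.7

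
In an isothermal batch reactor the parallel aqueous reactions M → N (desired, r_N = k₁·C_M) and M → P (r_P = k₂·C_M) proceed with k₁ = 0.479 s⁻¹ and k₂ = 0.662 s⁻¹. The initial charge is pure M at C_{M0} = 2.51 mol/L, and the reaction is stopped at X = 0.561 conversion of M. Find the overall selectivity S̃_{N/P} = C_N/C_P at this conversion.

C_M = C_{M0}(1−X) = 1.102 mol/L.
Both paths are first order in M, so the instantaneous fraction to N is constant: dC_N/d(−C_M) = k₁/(k₁+k₂) = 0.4198.
C_N = 0.4198·(C_{M0}−C_M) = 0.4198×1.408 = 0.591 mol/L.
C_P = (C_{M0}−C_M)−C_N = 0.8170 mol/L; S̃_{N/P} = 0.5911/0.8170 = 0.724.

0.724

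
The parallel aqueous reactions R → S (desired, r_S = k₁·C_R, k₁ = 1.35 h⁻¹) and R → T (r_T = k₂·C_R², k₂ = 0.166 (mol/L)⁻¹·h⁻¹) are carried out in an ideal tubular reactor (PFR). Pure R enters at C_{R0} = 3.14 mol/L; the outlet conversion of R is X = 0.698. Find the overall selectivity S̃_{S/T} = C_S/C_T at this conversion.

C_R = C_{R0}(1−X) = 0.9483 mol/L.
Along a PFR/batch, dC_S/dC_R = −r_S/(r_S+r_T) = −k₁/(k₁+k₂·C_R).
Integrating from C_{R0} to C_R: C_S = (1.35/0.166)·ln[(1.35+0.166·3.14)/(1.35+0.166·0.948)] = 8.133·ln(1.871/1.507) = 1.758 mol/L.
C_T = (C_{R0}−C_R)−C_S = 0.4334 mol/L; S̃_{S/T} = 1.758/0.4334 = 4.06.

4.06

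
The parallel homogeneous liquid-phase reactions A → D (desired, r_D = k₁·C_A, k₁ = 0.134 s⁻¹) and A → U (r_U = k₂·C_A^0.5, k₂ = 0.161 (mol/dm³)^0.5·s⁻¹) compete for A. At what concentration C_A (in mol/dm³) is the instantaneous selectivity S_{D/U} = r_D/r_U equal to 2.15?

S_{D/U} = (k₁/k₂)·C_A^0.5 ⇒ C_A = (S·k₂/k₁)^(2).
= (2.15×0.161/0.134)^(2) = (2.583)^(2) = 6.67 mol/dm³.

6.67 mol/dm³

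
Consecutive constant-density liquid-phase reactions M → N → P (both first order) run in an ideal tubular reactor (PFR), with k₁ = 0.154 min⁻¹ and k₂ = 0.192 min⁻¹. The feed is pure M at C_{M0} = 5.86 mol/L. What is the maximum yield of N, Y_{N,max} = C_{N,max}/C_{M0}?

0.328

At the optimum, C_{N,max}/C_{M0} = (k₁/k₂)^[k₂/(k₂−k₁)].
= (0.154/0.192)^(0.192/(0.192−0.154)) = (0.8021)^(5.053) = 0.3281.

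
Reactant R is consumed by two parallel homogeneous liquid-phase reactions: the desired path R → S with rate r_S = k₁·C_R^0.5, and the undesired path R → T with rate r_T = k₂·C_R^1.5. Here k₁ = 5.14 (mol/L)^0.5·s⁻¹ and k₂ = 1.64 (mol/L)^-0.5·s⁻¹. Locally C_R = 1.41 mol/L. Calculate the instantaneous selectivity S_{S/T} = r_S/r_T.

2.22

S_{S/T} = r_S/r_T = (k₁·C_R^0.5)/(k₂·C_R^1.5) = (k₁/k₂)·C_R⁻¹.
= (5.14×1.410^0.5) / (1.64×1.410^1.5) = 6.103/2.746 = 2.22.
The undesired path is higher order in R, so low C_R (CSTR or dilute feed) favours S.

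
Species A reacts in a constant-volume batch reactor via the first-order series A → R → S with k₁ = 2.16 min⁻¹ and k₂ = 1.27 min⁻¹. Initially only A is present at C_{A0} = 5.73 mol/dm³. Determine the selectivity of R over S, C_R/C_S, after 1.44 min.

The intermediate concentration in a first-order A→B→C sequence is C_R = k₁C_{A0}(e^(−k₁t) − e^(−k₂t))/(k₂−k₁).
e^(−k₁t) = e^(−2.16×1.44) = e^(−3.110) = 0.04458; e^(−k₂t) = e^(−1.829) = 0.1606.
C_R = 2.16×5.73/(1.27−2.16) × (0.04458−0.1606) = (-13.91)×(-0.1160) = 1.613 mol/dm³.
C_A = C_{A0}e^(−k₁t) = 0.2555 mol/dm³, so C_S = C_{A0}−C_A−C_R = 3.861 mol/dm³; C_R/C_S = 0.418.

0.418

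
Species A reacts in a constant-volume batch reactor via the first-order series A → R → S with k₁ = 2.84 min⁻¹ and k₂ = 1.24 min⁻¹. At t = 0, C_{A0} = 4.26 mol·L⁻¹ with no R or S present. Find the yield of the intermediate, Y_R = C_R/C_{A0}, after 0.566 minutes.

0.524

The intermediate concentration in a first-order A→B→C sequence is C_R = k₁C_{A0}(e^(−k₁t) − e^(−k₂t))/(k₂−k₁).
e^(−k₁t) = e^(−2.84×0.566) = e^(−1.607) = 0.2004; e^(−k₂t) = e^(−0.7018) = 0.4957.
C_R = 2.84×4.26/(1.24−2.84) × (0.2004−0.4957) = (-7.561)×(-0.2953) = 2.233 mol·L⁻¹.
Y_R = C_R/C_{A0} = 2.233/4.26 = 0.524.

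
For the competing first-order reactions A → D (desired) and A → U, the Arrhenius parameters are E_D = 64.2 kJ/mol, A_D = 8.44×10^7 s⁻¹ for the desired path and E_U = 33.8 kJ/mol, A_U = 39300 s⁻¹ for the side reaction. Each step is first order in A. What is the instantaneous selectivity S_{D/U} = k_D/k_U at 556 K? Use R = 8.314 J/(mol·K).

2.99

k_D/k_U = (A_D/A_U)·exp[−(E_D−E_U)/(RT)] = (A_D/A_U)·exp[(E_U−E_D)/(RT)].
(E_U−E_D)/(RT) = (33.8−64.2)×10³/(8.314×556) = -30400/4623 = -6.576.
k_D/k_U = (8.44×10^7/39300)·exp(-6.576) = 2148 × 0.001393 = 2.99.
Since E_D > E_U, raising the temperature improves selectivity toward D.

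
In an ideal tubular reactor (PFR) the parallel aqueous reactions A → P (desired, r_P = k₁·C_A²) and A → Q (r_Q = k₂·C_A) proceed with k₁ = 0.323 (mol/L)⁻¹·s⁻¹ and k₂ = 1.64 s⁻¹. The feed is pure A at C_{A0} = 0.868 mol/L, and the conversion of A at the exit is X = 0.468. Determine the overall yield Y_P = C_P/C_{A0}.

0.0540

C_A = C_{A0}(1−X) = 0.4618 mol/L.
Along a PFR/batch, dC_Q/dC_A = −r_Q/(r_P+r_Q) = −k₂/(k₂+k₁·C_A).
Integrating from C_{A0} to C_A: C_Q = (1.64/0.323)·ln[(1.64+0.323·0.868)/(1.64+0.323·0.462)] = 5.077·ln(1.920/1.789) = 0.3593 mol/L.
Then C_P = (C_{A0}−C_A) − C_Q = 0.4062 − 0.3593 = 0.04689 mol/L.
Y_P = C_P/C_{A0} = 0.04689/0.868 = 0.0540.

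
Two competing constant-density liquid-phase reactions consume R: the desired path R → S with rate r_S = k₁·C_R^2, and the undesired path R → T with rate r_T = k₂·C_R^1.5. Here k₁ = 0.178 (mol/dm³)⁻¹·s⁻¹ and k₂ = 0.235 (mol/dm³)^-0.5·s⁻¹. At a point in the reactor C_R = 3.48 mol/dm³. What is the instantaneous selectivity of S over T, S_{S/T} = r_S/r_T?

1.41

S_{S/T} = r_S/r_T = (k₁·C_R^2)/(k₂·C_R^1.5) = (k₁/k₂)·C_R^0.5.
= (0.178×3.480^2) / (0.235×3.480^1.5) = 2.156/1.526 = 1.41.
Since the desired path is higher order in R, keeping C_R high (PFR or concentrated feed) favours S.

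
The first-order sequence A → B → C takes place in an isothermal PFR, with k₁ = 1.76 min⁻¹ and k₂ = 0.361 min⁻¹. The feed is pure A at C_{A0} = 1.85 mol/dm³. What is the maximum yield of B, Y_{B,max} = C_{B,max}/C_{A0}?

At the optimum, C_{B,max}/C_{A0} = (k₁/k₂)^[k₂/(k₂−k₁)].
= (1.76/0.361)^(0.361/(0.361−1.76)) = (4.875)^(-0.2580) = 0.6645.

0.664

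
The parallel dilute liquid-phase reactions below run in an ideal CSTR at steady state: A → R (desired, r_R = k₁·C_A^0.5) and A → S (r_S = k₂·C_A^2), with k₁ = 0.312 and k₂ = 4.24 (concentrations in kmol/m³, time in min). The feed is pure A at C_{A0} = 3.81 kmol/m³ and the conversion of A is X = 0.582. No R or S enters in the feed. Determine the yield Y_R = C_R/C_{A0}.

Exit C_A = C_{A0}(1−X) = 3.81×0.418 = 1.593 kmol/m³.
In a CSTR the entire volume is at exit conditions, so r_R = 0.312×1.593^0.5 = 0.3937 and r_S = 4.24×1.593^2 = 10.75.
Fraction of consumed A going to R: r_R/(r_R+r_S) = 0.03532.
C_R = 0.03532·C_{A0}·X = 0.03532×3.81×0.582 = 0.0783 kmol/m³; Y_R = C_R/C_{A0} = 0.0206.

0.0206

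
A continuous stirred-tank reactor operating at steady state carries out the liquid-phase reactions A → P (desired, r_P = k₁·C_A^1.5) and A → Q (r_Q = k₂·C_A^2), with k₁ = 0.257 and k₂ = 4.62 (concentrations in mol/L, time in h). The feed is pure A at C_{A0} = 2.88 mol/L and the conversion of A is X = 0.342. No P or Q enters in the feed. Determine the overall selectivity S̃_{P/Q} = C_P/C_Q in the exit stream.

Exit C_A = C_{A0}(1−X) = 2.88×0.658 = 1.895 mol/L.
Rates in a CSTR are evaluated at the outlet concentration: r_P = 0.257×1.895^1.5 = 0.6704, r_Q = 4.62×1.895^2 = 16.59.
Overall selectivity = C_P/C_Q = r_Pτ/(r_Qτ) = r_P/r_Q = 0.0404.

0.0404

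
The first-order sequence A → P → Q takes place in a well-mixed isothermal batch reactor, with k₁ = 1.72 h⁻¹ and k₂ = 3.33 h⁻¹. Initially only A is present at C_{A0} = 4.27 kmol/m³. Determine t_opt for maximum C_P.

0.410 h

Setting dC_P/dt = 0 gives t_opt = ln(k₂/k₁)/(k₂−k₁).
= ln(3.33/1.72)/(3.33−1.72) = ln(1.936)/1.610 = 0.6606/1.610 = 0.410 h.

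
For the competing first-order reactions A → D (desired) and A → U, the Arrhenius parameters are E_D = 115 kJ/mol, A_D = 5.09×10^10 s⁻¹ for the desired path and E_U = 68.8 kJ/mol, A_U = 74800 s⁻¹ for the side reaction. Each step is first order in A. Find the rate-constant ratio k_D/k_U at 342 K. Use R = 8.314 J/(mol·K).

Since both paths have the same order in A, the concentration cancels and S_{D/U} = k_D/k_U = (A_D/A_U)·exp[(E_U−E_D)/(RT)].
(E_U−E_D)/(RT) = (68.8−115)×10³/(8.314×342) = -46200/2843 = -16.25.
k_D/k_U = (5.09×10^10/74800)·exp(-16.25) = 6.805×10^5 × 8.780×10^-8 = 0.0597.
Since E_D > E_U, raising the temperature improves selectivity toward D.

0.0597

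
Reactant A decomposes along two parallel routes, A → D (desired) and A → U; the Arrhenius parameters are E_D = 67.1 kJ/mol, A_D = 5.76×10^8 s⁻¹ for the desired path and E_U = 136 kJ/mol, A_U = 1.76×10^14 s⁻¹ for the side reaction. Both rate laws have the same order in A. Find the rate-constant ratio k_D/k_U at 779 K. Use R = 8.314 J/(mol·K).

0.136

k_D/k_U = (A_D/A_U)·exp[−(E_D−E_U)/(RT)] = (A_D/A_U)·exp[(E_U−E_D)/(RT)].
(E_U−E_D)/(RT) = (136−67.1)×10³/(8.314×779) = 68900/6477 = 10.64.
k_D/k_U = (5.76×10^8/1.76×10^14)·exp(10.64) = 3.273×10^-6 × 41701 = 0.136.
Since E_D < E_U, lowering the temperature improves selectivity toward D.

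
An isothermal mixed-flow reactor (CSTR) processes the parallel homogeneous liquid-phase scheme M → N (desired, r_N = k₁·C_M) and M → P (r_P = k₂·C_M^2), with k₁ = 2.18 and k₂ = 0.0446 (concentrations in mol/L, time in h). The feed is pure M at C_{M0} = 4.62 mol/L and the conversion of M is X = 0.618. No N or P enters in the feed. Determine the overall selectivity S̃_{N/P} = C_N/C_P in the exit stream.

Exit C_M = C_{M0}(1−X) = 4.62×0.382 = 1.765 mol/L.
A CSTR operates uniformly at the exit composition, giving r_N = 3.847 and r_P = 0.1389 (each k·C_M^n at C_M = 1.765).
Overall selectivity = C_N/C_P = r_Nτ/(r_Pτ) = r_N/r_P = 27.7.

27.7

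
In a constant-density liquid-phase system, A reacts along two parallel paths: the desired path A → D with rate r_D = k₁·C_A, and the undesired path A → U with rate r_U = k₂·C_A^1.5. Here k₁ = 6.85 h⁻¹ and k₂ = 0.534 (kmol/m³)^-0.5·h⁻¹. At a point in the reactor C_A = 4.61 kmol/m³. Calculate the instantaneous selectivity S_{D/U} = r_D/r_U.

5.97

S_{D/U} = r_D/r_U = (k₁·C_A)/(k₂·C_A^1.5) = (k₁/k₂)·C_A^-0.5.
= (6.85×4.610) / (0.534×4.610^1.5) = 31.58/5.286 = 5.97.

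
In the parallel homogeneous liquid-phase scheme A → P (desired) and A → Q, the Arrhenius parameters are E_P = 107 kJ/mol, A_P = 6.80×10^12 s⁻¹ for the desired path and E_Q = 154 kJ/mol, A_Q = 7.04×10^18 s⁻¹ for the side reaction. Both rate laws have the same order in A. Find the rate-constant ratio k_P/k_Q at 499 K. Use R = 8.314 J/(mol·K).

0.0804

With equal orders, S_{P/Q} = k_P/k_Q = (A_P/A_Q)·exp[(E_Q−E_P)/(RT)].
(E_Q−E_P)/(RT) = (154−107)×10³/(8.314×499) = 47000/4149 = 11.33.
k_P/k_Q = (6.80×10^12/7.04×10^18)·exp(11.33) = 9.659×10^-7 × 83190 = 0.0804.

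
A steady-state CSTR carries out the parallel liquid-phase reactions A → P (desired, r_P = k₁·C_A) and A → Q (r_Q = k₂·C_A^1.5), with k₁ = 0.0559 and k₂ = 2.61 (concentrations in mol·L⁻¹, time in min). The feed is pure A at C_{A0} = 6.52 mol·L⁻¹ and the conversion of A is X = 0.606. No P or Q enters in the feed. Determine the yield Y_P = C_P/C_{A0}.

Exit C_A = C_{A0}(1−X) = 6.52×0.394 = 2.569 mol·L⁻¹.
In a CSTR the entire volume is at exit conditions, so r_P = 0.0559×2.569 = 0.1436 and r_Q = 2.61×2.569^1.5 = 10.75.
Fraction of consumed A going to P: r_P/(r_P+r_Q) = 0.01319.
C_P = 0.01319·C_{A0}·X = 0.01319×6.52×0.606 = 0.0521 mol·L⁻¹; Y_P = C_P/C_{A0} = 0.00799.

0.00799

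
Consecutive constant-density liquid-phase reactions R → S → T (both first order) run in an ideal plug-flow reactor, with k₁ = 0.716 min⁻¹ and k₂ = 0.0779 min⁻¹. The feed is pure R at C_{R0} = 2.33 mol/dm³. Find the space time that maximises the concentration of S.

Setting dC_S/dτ = 0 gives τ_opt = ln(k₂/k₁)/(k₂−k₁).
= ln(0.0779/0.716)/(0.0779−0.716) = ln(0.1088)/-0.6381 = -2.218/-0.6381 = 3.48 min.

3.48 min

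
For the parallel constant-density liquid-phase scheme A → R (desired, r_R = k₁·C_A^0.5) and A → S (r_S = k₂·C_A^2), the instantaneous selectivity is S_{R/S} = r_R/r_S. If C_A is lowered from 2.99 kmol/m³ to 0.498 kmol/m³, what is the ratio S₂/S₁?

S_{R/S} = (k₁/k₂)·C_A^-1.5, so S₂/S₁ = (C_{A,2}/C_{A,1})^-1.5.
= (0.498/2.99)^(-1.5) = (0.1666)^(-1.5) = 14.7.

14.7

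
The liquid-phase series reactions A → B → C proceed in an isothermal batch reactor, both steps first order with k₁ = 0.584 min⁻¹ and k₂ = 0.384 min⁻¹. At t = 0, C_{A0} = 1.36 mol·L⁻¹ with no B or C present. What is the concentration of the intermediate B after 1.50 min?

0.579 mol·L⁻¹

For first-order series with pure A initially, C_B(t) = k₁C_{A0}/(k₂−k₁)·(e^(−k₁t) − e^(−k₂t)).
e^(−k₁t) = e^(−0.584×1.50) = e^(−0.8760) = 0.4164; e^(−k₂t) = e^(−0.5760) = 0.5621.
C_B = 0.584×1.36/(0.384−0.584) × (0.4164−0.5621) = (-3.971)×(-0.1457) = 0.5786 mol·L⁻¹.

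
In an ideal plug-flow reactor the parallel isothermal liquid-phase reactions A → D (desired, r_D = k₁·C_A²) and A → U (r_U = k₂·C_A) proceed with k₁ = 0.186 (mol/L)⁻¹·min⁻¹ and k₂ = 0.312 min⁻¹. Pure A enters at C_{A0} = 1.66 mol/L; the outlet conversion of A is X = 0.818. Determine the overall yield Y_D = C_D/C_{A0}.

C_A = C_{A0}(1−X) = 0.3021 mol/L.
Along a PFR/batch, dC_U/dC_A = −r_U/(r_D+r_U) = −k₂/(k₂+k₁·C_A).
Integrating from C_{A0} to C_A: C_U = (0.312/0.186)·ln[(0.312+0.186·1.66)/(0.312+0.186·0.302)] = 1.677·ln(0.6208/0.3682) = 0.8762 mol/L.
Then C_D = (C_{A0}−C_A) − C_U = 1.358 − 0.8762 = 0.4817 mol/L.
Y_D = C_D/C_{A0} = 0.4817/1.66 = 0.290.

0.290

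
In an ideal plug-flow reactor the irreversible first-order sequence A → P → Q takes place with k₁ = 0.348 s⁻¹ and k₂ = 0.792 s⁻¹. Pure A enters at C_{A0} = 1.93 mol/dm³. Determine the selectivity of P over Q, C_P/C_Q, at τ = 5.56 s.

0.138

The intermediate concentration in a first-order A→B→C sequence is C_P = k₁C_{A0}(e^(−k₁τ) − e^(−k₂τ))/(k₂−k₁).
e^(−k₁τ) = e^(−0.348×5.56) = e^(−1.935) = 0.1444; e^(−k₂τ) = e^(−4.404) = 0.01223.
C_P = 0.348×1.93/(0.792−0.348) × (0.1444−0.01223) = 1.513×0.1322 = 0.2000 mol/dm³.
C_A = C_{A0}e^(−k₁τ) = 0.2788 mol/dm³, so C_Q = C_{A0}−C_A−C_P = 1.451 mol/dm³; C_P/C_Q = 0.138.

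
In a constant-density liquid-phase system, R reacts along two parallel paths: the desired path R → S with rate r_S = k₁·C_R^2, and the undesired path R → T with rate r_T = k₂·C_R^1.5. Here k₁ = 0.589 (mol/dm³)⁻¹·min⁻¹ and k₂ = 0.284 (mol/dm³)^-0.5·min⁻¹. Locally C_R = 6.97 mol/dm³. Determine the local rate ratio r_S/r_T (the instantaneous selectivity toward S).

S_{S/T} = r_S/r_T = (k₁·C_R^2)/(k₂·C_R^1.5) = (k₁/k₂)·C_R^0.5.
= (0.589×6.970^2) / (0.284×6.970^1.5) = 28.61/5.226 = 5.48.
Since the desired path is higher order in R, keeping C_R high (PFR or concentrated feed) favours S.

5.48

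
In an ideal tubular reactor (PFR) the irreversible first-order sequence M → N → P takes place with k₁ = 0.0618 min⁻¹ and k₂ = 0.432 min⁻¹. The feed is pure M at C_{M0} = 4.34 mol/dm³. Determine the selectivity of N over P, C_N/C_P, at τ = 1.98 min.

For first-order series with pure M initially, C_N(τ) = k₁C_{M0}/(k₂−k₁)·(e^(−k₁τ) − e^(−k₂τ)).
e^(−k₁τ) = e^(−0.0618×1.98) = e^(−0.1224) = 0.8848; e^(−k₂τ) = e^(−0.8554) = 0.4251.
C_N = 0.0618×4.34/(0.432−0.0618) × (0.8848−0.4251) = 0.7245×0.4597 = 0.3331 mol/dm³.
C_M = C_{M0}e^(−k₁τ) = 3.840 mol/dm³, so C_P = C_{M0}−C_M−C_N = 0.1668 mol/dm³; C_N/C_P = 2.00.

2.00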